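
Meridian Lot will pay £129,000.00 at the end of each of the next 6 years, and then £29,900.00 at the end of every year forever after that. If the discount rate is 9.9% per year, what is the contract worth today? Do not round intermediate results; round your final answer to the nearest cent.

£734894.31

PV of 6-year annuity: £129,000.00 × [1 − (1+0.099)^−6] / 0.099 = 563478.90708
Perpetuity value at year 6: £29,900.00 / 0.099 = 302020.20202
PV of perpetuity: 302020.20202 / (1+0.099)^6 = 171415.40108
Total PV = 563478.90708 + 171415.40108 = 734894.30816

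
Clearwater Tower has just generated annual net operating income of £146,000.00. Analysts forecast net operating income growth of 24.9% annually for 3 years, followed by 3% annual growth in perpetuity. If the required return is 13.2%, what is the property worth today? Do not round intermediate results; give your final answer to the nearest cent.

D_1 = 182354.00000
D_2 = 227760.14600
D_3 = 284472.42235
Terminal value at year 3: TV = D_3×(1+g_2)/(r−g_2) = 293006.59502/0.102 = 2872613.67671
P_0 = D_1/(1+r)^1 + D_2/(1+r)^2 + D_3/(1+r)^3 + TV/(1+r)^3
    = 161090.10601 + 177739.87845 + 196110.51959 + 1980331.71748 = 2515272.22153

£2515272.22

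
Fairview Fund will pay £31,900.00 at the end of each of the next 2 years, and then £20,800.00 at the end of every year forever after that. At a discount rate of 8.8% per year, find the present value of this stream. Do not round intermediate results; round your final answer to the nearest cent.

PV of 2-year annuity: £31,900.00 × [1 − (1+0.088)^−2] / 0.088 = 56268.24719
Perpetuity value at year 2: £20,800.00 / 0.088 = 236363.63636
PV of perpetuity: 236363.63636 / (1+0.088)^2 = 199674.62252
Total PV = 56268.24719 + 199674.62252 = 255942.86971

£255942.87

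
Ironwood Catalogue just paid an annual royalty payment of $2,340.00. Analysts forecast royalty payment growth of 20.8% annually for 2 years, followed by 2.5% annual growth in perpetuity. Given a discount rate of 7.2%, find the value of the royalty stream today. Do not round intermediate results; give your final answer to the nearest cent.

D_1 = 2826.72000
D_2 = 3414.67776
Terminal value at year 2: TV = D_2×(1+g_2)/(r−g_2) = 3500.04470/0.047 = 74469.03626
P_0 = D_1/(1+r)^1 + D_2/(1+r)^2 + TV/(1+r)^2
    = 2636.86567 + 2971.39341 + 64801.66471 = 70409.92379

$70409.92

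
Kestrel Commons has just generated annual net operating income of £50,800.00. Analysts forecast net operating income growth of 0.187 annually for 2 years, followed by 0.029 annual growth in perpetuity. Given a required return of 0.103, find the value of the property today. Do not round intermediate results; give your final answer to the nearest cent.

D_1 = 60299.60000
D_2 = 71575.62520
Terminal value at year 2: TV = D_2×(1+g_2)/(r−g_2) = 73651.31833/0.074 = 995288.08555
P_0 = D_1/(1+r)^1 + D_2/(1+r)^2 + TV/(1+r)^2
    = 54668.72167 + 58832.06947 + 818083.77675 = 931584.56789

£931584.57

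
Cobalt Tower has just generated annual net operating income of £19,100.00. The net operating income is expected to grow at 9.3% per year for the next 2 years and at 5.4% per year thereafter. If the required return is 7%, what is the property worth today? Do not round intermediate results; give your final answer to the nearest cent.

£1352325.74

D_1 = 20876.30000
D_2 = 22817.79590
Terminal value at year 2: TV = D_2×(1+g_2)/(r−g_2) = 24049.95688/0.016 = 1503122.30491
P_0 = D_1/(1+r)^1 + D_2/(1+r)^2 + TV/(1+r)^2
    = 19510.56075 + 19929.94663 + 1312885.23444 = 1352325.74182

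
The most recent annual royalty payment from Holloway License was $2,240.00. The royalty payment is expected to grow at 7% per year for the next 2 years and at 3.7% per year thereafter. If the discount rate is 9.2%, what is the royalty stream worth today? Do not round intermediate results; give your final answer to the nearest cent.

$44895.10

D_1 = 2396.80000
D_2 = 2564.57600
Terminal value at year 2: TV = D_2×(1+g_2)/(r−g_2) = 2659.46531/0.055 = 48353.91476
P_0 = D_1/(1+r)^1 + D_2/(1+r)^2 + TV/(1+r)^2
    = 2194.87179 + 2150.65277 + 40549.58033 = 44895.10490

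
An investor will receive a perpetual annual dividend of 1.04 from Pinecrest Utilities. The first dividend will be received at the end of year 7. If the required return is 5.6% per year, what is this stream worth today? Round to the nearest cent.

Value at end of year 6: C / r = 1.04 / 0.056 = 18.5714
Discount to today: PV = 18.5714 / (1 + 0.056)^6 = 18.5714 / 1.386703 = 13.39

13.39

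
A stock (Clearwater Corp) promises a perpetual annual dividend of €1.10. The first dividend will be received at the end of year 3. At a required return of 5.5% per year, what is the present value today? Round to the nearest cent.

€17.97

Value at end of year 2: C / r = €1.10 / 0.055 = €20.0000
Discount to today: PV = €20.0000 / (1 + 0.055)^2 = €20.0000 / 1.113025 = €17.97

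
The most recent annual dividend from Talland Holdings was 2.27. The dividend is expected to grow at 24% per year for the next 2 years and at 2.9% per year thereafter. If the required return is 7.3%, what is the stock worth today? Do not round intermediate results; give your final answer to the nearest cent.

D_1 = 2.81480
D_2 = 3.49035
Terminal value at year 2: TV = D_2×(1+g_2)/(r−g_2) = 3.59157/0.044 = 81.62664
P_0 = D_1/(1+r)^1 + D_2/(1+r)^2 + TV/(1+r)^2
    = 2.62330 + 3.03159 + 70.89775 = 76.55264

76.55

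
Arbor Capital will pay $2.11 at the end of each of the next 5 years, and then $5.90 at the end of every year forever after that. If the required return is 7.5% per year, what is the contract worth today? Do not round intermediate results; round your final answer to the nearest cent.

PV of 5-year annuity: $2.11 × [1 − (1+0.075)^−5] / 0.075 = 8.53682
Perpetuity value at year 5: $5.90 / 0.075 = 78.66667
PV of perpetuity: 78.66667 / (1+0.075)^5 = 54.79595
Total PV = 8.53682 + 54.79595 = 63.33276

$63.33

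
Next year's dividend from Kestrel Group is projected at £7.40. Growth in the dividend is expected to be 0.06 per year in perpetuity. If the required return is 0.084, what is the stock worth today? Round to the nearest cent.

£308.33

Growing perpetuity: P = D₁ / (r − g) = £7.4000 / (0.084 − 0.06) = £308.33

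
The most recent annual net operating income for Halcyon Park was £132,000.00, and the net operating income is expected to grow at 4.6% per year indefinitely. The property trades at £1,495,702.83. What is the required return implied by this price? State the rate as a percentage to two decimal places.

D₁ = £132,000.00 × 1.046 = £138,072.0000
P = D₁/(r − g) ⇒ r = D₁/P + g = £138,072.0000/£1,495,702.83 + 0.046 = 0.092312 + 0.046 = 0.138312

13.83%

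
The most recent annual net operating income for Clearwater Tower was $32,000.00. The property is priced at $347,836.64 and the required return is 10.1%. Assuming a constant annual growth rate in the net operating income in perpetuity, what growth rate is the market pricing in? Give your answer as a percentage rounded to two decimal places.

0.82%

P = D₀(1+g)/(r−g) ⇒ P(r−g) = D₀(1+g) ⇒ g(P+D₀) = P·r − D₀
g = (P·r − D₀)/(P + D₀) = ($347,836.64×0.101 − $32,000.00) / ($347,836.64 + $32,000.00) = 0.008244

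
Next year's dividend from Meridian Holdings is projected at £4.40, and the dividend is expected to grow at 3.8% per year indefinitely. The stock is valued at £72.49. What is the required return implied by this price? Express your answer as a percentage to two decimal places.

P = D₁/(r − g) ⇒ r = D₁/P + g = £4.4000/£72.49 + 0.038 = 0.060698 + 0.038 = 0.098698

9.87%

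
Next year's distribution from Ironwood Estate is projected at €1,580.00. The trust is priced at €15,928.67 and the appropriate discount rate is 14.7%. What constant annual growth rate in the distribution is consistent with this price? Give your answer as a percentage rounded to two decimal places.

4.78%

P = D₁/(r−g) ⇒ g = r − D₁/P = 0.147 − €1,580.00/€15,928.67 = 0.047808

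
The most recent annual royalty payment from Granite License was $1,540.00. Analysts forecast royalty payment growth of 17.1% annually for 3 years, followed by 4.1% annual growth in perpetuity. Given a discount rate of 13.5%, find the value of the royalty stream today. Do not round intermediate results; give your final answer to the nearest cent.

$23648.84

D_1 = 1803.34000
D_2 = 2111.71114
D_3 = 2472.81374
Terminal value at year 3: TV = D_3×(1+g_2)/(r−g_2) = 2574.19911/0.094 = 27385.09690
P_0 = D_1/(1+r)^1 + D_2/(1+r)^2 + D_3/(1+r)^3 + TV/(1+r)^3
    = 1588.84581 + 1639.24092 + 1691.23447 + 18729.52215 = 23648.84336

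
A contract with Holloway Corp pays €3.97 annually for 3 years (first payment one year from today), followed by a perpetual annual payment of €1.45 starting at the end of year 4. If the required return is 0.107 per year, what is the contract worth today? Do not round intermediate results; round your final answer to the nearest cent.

PV of 3-year annuity: €3.97 × [1 − (1+0.107)^−3] / 0.107 = 9.75239
Perpetuity value at year 3: €1.45 / 0.107 = 13.55140
PV of perpetuity: 13.55140 / (1+0.107)^3 = 9.98945
Total PV = 9.75239 + 9.98945 = 19.74184

€19.74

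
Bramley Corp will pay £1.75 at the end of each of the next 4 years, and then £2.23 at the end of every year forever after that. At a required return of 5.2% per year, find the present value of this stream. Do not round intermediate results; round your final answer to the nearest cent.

£41.19

PV of 4-year annuity: £1.75 × [1 − (1+0.052)^−4] / 0.052 = 6.17669
Perpetuity value at year 4: £2.23 / 0.052 = 42.88462
PV of perpetuity: 42.88462 / (1+0.052)^4 = 35.01374
Total PV = 6.17669 + 35.01374 = 41.19044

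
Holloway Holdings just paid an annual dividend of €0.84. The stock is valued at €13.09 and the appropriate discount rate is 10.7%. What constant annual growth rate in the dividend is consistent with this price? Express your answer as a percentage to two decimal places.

4.02%

P = D₀(1+g)/(r−g) ⇒ P(r−g) = D₀(1+g) ⇒ g(P+D₀) = P·r − D₀
g = (P·r − D₀)/(P + D₀) = (€13.09×0.107 − €0.84) / (€13.09 + €0.84) = 0.040246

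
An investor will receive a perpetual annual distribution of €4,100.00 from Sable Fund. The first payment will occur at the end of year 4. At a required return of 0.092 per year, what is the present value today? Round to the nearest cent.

Value at end of year 3: C / r = €4,100.00 / 0.092 = €44,565.2174
Discount to today: PV = €44,565.2174 / (1 + 0.092)^3 = €44,565.2174 / 1.302171 = €34,223.79

€34223.79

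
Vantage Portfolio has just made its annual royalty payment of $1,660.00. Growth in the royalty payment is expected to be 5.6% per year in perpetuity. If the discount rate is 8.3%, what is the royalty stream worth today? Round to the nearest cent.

$64924.44

D₁ = D₀ × (1 + g) = $1,660.00 × 1.056 = $1,752.9600
Growing perpetuity: P = D₁ / (r − g) = $1,752.9600 / (0.083 − 0.056) = $64,924.44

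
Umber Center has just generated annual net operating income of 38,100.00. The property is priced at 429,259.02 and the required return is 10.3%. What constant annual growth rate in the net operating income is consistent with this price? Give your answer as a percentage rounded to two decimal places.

P = D₀(1+g)/(r−g) ⇒ P(r−g) = D₀(1+g) ⇒ g(P+D₀) = P·r − D₀
g = (P·r − D₀)/(P + D₀) = (429,259.02×0.103 − 38,100.00) / (429,259.02 + 38,100.00) = 0.013081

1.31%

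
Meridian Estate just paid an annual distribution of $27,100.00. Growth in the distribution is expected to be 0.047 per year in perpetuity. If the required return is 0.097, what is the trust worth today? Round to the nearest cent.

$567474.00

D₁ = D₀ × (1 + g) = $27,100.00 × 1.047 = $28,373.7000
Growing perpetuity: P = D₁ / (r − g) = $28,373.7000 / (0.097 − 0.047) = $567,474.00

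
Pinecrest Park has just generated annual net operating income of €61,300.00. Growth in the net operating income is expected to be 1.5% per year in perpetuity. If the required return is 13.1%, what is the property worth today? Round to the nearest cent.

€536375.00

D₁ = D₀ × (1 + g) = €61,300.00 × 1.015 = €62,219.5000
Growing perpetuity: P = D₁ / (r − g) = €62,219.5000 / (0.131 − 0.015) = €536,375.00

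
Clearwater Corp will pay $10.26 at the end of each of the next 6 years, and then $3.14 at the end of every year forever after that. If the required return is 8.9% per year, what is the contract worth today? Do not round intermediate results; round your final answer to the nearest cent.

$67.32

PV of 6-year annuity: $10.26 × [1 − (1+0.089)^−6] / 0.089 = 46.16307
Perpetuity value at year 6: $3.14 / 0.089 = 35.28090
PV of perpetuity: 35.28090 / (1+0.089)^6 = 21.15302
Total PV = 46.16307 + 21.15302 = 67.31609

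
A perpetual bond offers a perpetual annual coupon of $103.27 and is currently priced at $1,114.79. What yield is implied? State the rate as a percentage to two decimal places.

9.26%

P = C/r ⇒ r = C/P = $103.27/$1,114.79 = 0.092636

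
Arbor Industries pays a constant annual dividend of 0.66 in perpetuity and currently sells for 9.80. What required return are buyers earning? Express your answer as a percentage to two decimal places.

6.73%

P = C/r ⇒ r = C/P = 0.66/9.80 = 0.067347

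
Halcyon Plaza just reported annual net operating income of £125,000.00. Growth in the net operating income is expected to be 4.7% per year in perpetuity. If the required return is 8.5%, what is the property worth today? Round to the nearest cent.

£3444078.95

D₁ = D₀ × (1 + g) = £125,000.00 × 1.047 = £130,875.0000
Growing perpetuity: P = D₁ / (r − g) = £130,875.0000 / (0.085 − 0.047) = £3,444,078.95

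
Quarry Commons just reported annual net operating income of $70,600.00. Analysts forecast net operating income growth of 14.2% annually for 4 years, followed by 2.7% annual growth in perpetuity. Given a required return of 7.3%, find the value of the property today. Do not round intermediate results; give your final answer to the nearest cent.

D_1 = 80625.20000
D_2 = 92073.97840
D_3 = 105148.48333
D_4 = 120079.56797
Terminal value at year 4: TV = D_4×(1+g_2)/(r−g_2) = 123321.71630/0.046 = 2680906.87611
P_0 = D_1/(1+r)^1 + D_2/(1+r)^2 + D_3/(1+r)^3 + D_4/(1+r)^4 + TV/(1+r)^4
    = 75139.98136 + 79971.90933 + 85114.55774 + 90587.90768 + 2022473.50410 = 2353287.86022

$2353287.86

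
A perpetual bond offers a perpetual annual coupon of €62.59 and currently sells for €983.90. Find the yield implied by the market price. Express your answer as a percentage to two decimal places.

6.36%

P = C/r ⇒ r = C/P = €62.59/€983.90 = 0.063614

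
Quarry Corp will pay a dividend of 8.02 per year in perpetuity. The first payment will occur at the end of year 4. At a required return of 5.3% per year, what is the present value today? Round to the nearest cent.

Value at end of year 3: C / r = 8.02 / 0.053 = 151.3208
Discount to today: PV = 151.3208 / (1 + 0.053)^3 = 151.3208 / 1.167576 = 129.60

129.60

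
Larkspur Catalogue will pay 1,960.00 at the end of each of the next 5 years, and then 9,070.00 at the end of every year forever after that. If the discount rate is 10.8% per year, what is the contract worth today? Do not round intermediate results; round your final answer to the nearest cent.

57570.91

PV of 5-year annuity: 1,960.00 × [1 − (1+0.108)^−5] / 0.108 = 7280.55143
Perpetuity value at year 5: 9,070.00 / 0.108 = 83981.48148
PV of perpetuity: 83981.48148 / (1+0.108)^5 = 50290.35828
Total PV = 7280.55143 + 50290.35828 = 57570.90971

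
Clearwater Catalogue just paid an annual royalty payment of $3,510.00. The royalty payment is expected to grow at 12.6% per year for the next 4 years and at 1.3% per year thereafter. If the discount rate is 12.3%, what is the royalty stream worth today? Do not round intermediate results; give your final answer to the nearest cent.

$46804.72

D_1 = 3952.26000
D_2 = 4450.24476
D_3 = 5010.97560
D_4 = 5642.35853
Terminal value at year 4: TV = D_4×(1+g_2)/(r−g_2) = 5715.70919/0.11 = 51960.99260
P_0 = D_1/(1+r)^1 + D_2/(1+r)^2 + D_3/(1+r)^3 + D_4/(1+r)^4 + TV/(1+r)^4
    = 3519.37667 + 3528.77839 + 3538.20522 + 3547.65724 + 32670.69804 = 46804.71556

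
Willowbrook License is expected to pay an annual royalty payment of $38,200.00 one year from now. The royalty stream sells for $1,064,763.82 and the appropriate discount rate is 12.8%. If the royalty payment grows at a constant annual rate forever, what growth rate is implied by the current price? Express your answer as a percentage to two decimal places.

9.21%

P = D₁/(r−g) ⇒ g = r − D₁/P = 0.128 − $38,200.00/$1,064,763.82 = 0.092123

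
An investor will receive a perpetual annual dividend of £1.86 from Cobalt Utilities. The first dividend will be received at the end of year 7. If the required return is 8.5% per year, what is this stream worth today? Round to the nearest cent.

£13.41

Value at end of year 6: C / r = £1.86 / 0.085 = £21.8824
Discount to today: PV = £21.8824 / (1 + 0.085)^6 = £21.8824 / 1.631468 = £13.41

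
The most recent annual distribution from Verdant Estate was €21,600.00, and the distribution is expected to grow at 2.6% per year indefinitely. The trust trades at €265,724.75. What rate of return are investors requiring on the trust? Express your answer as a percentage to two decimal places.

D₁ = €21,600.00 × 1.026 = €22,161.6000
P = D₁/(r − g) ⇒ r = D₁/P + g = €22,161.6000/€265,724.75 + 0.026 = 0.083401 + 0.026 = 0.109401

10.94%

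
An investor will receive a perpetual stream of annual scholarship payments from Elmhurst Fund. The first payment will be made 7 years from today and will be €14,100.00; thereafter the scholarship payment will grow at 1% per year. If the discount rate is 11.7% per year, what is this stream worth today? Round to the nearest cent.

Value at end of year 6: C₁ / (r − g) = €14,100.00 / (0.117 − 0.01) = €131,775.7009
Discount to today: PV = €131,775.7009 / (1 + 0.117)^6 = €131,775.7009 / 1.942312 = €67,844.76

€67844.76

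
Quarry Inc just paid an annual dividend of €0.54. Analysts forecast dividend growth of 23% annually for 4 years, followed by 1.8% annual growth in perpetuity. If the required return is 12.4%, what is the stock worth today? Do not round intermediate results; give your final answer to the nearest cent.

€10.16

D_1 = 0.66420
D_2 = 0.81697
D_3 = 1.00487
D_4 = 1.23599
Terminal value at year 4: TV = D_4×(1+g_2)/(r−g_2) = 1.25824/0.106 = 11.87015
P_0 = D_1/(1+r)^1 + D_2/(1+r)^2 + D_3/(1+r)^3 + D_4/(1+r)^4 + TV/(1+r)^4
    = 0.59093 + 0.64665 + 0.70764 + 0.77437 + 7.43688 = 10.15647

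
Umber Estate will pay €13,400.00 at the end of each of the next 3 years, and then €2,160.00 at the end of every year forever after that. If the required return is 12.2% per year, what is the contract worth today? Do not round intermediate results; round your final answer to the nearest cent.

PV of 3-year annuity: €13,400.00 × [1 − (1+0.122)^−3] / 0.122 = 32074.24910
Perpetuity value at year 3: €2,160.00 / 0.122 = 17704.91803
PV of perpetuity: 17704.91803 / (1+0.122)^3 = 12534.74057
Total PV = 32074.24910 + 12534.74057 = 44608.98966

€44608.99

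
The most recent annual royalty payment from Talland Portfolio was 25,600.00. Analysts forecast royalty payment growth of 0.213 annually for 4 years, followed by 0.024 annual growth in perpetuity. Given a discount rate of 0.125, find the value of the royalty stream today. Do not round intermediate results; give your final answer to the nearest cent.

D_1 = 31052.80000
D_2 = 37667.04640
D_3 = 45690.12728
D_4 = 55422.12439
Terminal value at year 4: TV = D_4×(1+g_2)/(r−g_2) = 56752.25538/0.101 = 561903.51861
P_0 = D_1/(1+r)^1 + D_2/(1+r)^2 + D_3/(1+r)^3 + D_4/(1+r)^4 + TV/(1+r)^4
    = 27602.48889 + 29761.61691 + 32089.63672 + 34599.75941 + 350793.60040 = 474847.10234

474847.10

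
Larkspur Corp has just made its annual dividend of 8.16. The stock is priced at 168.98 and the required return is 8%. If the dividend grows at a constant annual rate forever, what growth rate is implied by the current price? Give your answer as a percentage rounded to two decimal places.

P = D₀(1+g)/(r−g) ⇒ P(r−g) = D₀(1+g) ⇒ g(P+D₀) = P·r − D₀
g = (P·r − D₀)/(P + D₀) = (168.98×0.08 − 8.16) / (168.98 + 8.16) = 0.030250

3.02%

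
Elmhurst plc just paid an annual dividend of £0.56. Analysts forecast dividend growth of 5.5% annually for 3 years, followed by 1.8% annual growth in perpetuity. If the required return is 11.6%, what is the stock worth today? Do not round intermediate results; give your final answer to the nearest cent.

D_1 = 0.59080
D_2 = 0.62329
D_3 = 0.65758
Terminal value at year 3: TV = D_3×(1+g_2)/(r−g_2) = 0.66941/0.098 = 6.83073
P_0 = D_1/(1+r)^1 + D_2/(1+r)^2 + D_3/(1+r)^3 + TV/(1+r)^3
    = 0.52939 + 0.50045 + 0.47310 + 4.91445 = 6.41739

£6.42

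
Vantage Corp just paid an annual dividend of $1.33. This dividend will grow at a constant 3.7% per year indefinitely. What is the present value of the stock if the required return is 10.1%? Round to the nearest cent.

$21.55

D₁ = D₀ × (1 + g) = $1.33 × 1.037 = $1.3792
Growing perpetuity: P = D₁ / (r − g) = $1.3792 / (0.101 − 0.037) = $21.55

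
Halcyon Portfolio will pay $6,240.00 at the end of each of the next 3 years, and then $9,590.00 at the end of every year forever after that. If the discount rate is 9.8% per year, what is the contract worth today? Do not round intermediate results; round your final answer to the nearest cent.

$89496.77

PV of 3-year annuity: $6,240.00 × [1 − (1+0.098)^−3] / 0.098 = 15572.75864
Perpetuity value at year 3: $9,590.00 / 0.098 = 97857.14286
PV of perpetuity: 97857.14286 / (1+0.098)^3 = 73924.00898
Total PV = 15572.75864 + 73924.00898 = 89496.76762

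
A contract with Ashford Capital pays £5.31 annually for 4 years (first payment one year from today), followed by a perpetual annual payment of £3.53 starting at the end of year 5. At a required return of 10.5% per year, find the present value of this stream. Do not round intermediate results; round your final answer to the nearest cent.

£39.20

PV of 4-year annuity: £5.31 × [1 − (1+0.105)^−4] / 0.105 = 16.65141
Perpetuity value at year 4: £3.53 / 0.105 = 33.61905
PV of perpetuity: 33.61905 / (1+0.105)^4 = 22.54947
Total PV = 16.65141 + 22.54947 = 39.20088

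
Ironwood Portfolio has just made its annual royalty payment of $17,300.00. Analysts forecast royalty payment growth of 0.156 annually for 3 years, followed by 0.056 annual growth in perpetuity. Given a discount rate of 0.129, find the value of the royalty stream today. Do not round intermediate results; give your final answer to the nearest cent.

D_1 = 19998.80000
D_2 = 23118.61280
D_3 = 26725.11640
Terminal value at year 3: TV = D_3×(1+g_2)/(r−g_2) = 28221.72292/0.073 = 386598.94404
P_0 = D_1/(1+r)^1 + D_2/(1+r)^2 + D_3/(1+r)^3 + TV/(1+r)^3
    = 17713.72896 + 18137.35224 + 18571.10646 + 268645.04686 = 323067.23453

$323067.23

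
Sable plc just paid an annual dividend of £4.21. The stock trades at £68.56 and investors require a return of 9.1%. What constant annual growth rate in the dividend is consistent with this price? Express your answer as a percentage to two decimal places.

2.79%

P = D₀(1+g)/(r−g) ⇒ P(r−g) = D₀(1+g) ⇒ g(P+D₀) = P·r − D₀
g = (P·r − D₀)/(P + D₀) = (£68.56×0.091 − £4.21) / (£68.56 + £4.21) = 0.027882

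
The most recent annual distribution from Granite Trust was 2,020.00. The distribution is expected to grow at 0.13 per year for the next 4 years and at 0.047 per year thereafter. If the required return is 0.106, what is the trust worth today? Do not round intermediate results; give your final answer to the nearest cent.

47588.59

D_1 = 2282.60000
D_2 = 2579.33800
D_3 = 2914.65194
D_4 = 3293.55669
Terminal value at year 4: TV = D_4×(1+g_2)/(r−g_2) = 3448.35386/0.059 = 58446.67554
P_0 = D_1/(1+r)^1 + D_2/(1+r)^2 + D_3/(1+r)^3 + D_4/(1+r)^4 + TV/(1+r)^4
    = 2063.83363 + 2108.61845 + 2154.37509 + 2201.12464 + 39060.63557 = 47588.58738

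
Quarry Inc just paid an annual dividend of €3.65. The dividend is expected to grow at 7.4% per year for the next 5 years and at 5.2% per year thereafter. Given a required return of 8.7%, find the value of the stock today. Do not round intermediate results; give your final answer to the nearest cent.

€120.91

D_1 = 3.92010
D_2 = 4.21019
D_3 = 4.52174
D_4 = 4.85635
D_5 = 5.21572
Terminal value at year 5: TV = D_5×(1+g_2)/(r−g_2) = 5.48694/0.035 = 156.76964
P_0 = D_1/(1+r)^1 + D_2/(1+r)^2 + D_3/(1+r)^3 + D_4/(1+r)^4 + D_5/(1+r)^5 + TV/(1+r)^5
    = 3.60635 + 3.56322 + 3.52060 + 3.47850 + 3.43690 + 103.30331 = 120.90888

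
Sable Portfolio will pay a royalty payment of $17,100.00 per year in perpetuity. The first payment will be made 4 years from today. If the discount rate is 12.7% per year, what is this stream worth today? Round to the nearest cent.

$94063.39

Value at end of year 3: C / r = $17,100.00 / 0.127 = $134,645.6693
Discount to today: PV = $134,645.6693 / (1 + 0.127)^3 = $134,645.6693 / 1.431435 = $94,063.39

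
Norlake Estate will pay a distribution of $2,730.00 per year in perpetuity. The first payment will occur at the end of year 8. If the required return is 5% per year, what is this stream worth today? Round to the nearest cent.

Value at end of year 7: C / r = $2,730.00 / 0.05 = $54,600.0000
Discount to today: PV = $54,600.0000 / (1 + 0.05)^7 = $54,600.0000 / 1.407100 = $38,803.20

$38803.20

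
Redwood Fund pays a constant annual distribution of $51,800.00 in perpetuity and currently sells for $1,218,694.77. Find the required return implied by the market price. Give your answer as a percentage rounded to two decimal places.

P = C/r ⇒ r = C/P = $51,800.00/$1,218,694.77 = 0.042504

4.25%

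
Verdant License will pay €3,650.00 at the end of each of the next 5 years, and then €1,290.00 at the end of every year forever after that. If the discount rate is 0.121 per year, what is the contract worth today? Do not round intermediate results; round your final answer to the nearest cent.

€19147.40

PV of 5-year annuity: €3,650.00 × [1 − (1+0.121)^−5] / 0.121 = 13124.90314
Perpetuity value at year 5: €1,290.00 / 0.121 = 10661.15702
PV of perpetuity: 10661.15702 / (1+0.121)^5 = 6022.49263
Total PV = 13124.90314 + 6022.49263 = 19147.39577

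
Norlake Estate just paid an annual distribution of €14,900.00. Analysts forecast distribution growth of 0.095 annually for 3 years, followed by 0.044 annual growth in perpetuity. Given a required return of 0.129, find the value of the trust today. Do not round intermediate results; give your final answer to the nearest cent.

D_1 = 16315.50000
D_2 = 17865.47250
D_3 = 19562.69239
Terminal value at year 3: TV = D_3×(1+g_2)/(r−g_2) = 20423.45085/0.085 = 240275.89238
P_0 = D_1/(1+r)^1 + D_2/(1+r)^2 + D_3/(1+r)^3 + TV/(1+r)^3
    = 14451.28432 + 14016.08178 + 13593.98543 + 166966.12695 = 209027.47849

€209027.48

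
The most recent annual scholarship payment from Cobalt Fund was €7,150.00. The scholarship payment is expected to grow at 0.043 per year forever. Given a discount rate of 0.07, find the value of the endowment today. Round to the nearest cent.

D₁ = D₀ × (1 + g) = €7,150.00 × 1.043 = €7,457.4500
Growing perpetuity: P = D₁ / (r − g) = €7,457.4500 / (0.07 − 0.043) = €276,201.85

€276201.85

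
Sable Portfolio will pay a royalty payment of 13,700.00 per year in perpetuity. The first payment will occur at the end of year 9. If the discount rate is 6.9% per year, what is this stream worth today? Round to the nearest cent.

Value at end of year 8: C / r = 13,700.00 / 0.069 = 198,550.7246
Discount to today: PV = 198,550.7246 / (1 + 0.069)^8 = 198,550.7246 / 1.705382 = 116,425.96

116425.96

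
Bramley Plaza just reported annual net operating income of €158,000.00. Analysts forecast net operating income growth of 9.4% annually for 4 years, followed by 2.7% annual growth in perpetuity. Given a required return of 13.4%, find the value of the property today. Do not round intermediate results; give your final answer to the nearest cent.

€1891792.50

D_1 = 172852.00000
D_2 = 189100.08800
D_3 = 206875.49627
D_4 = 226321.79292
Terminal value at year 4: TV = D_4×(1+g_2)/(r−g_2) = 232432.48133/0.107 = 2172266.18066
P_0 = D_1/(1+r)^1 + D_2/(1+r)^2 + D_3/(1+r)^3 + D_4/(1+r)^4 + TV/(1+r)^4
    = 152426.80776 + 147050.20078 + 141863.24485 + 136859.25032 + 1313592.99140 = 1891792.49512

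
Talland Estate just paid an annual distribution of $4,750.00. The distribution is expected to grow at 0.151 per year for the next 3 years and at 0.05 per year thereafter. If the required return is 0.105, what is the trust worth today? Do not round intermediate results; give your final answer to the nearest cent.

D_1 = 5467.25000
D_2 = 6292.80475
D_3 = 7243.01827
Terminal value at year 3: TV = D_3×(1+g_2)/(r−g_2) = 7605.16918/0.055 = 138275.80328
P_0 = D_1/(1+r)^1 + D_2/(1+r)^2 + D_3/(1+r)^3 + TV/(1+r)^3
    = 4947.73756 + 5153.70672 + 5368.25017 + 102484.77595 = 117954.47040

$117954.47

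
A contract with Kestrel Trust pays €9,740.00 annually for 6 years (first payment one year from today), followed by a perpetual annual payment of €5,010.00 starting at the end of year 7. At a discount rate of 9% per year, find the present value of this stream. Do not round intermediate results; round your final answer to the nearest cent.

PV of 6-year annuity: €9,740.00 × [1 − (1+0.09)^−6] / 0.09 = 43692.84707
Perpetuity value at year 6: €5,010.00 / 0.09 = 55666.66667
PV of perpetuity: 55666.66667 / (1+0.09)^6 = 33192.21453
Total PV = 43692.84707 + 33192.21453 = 76885.06160

€76885.06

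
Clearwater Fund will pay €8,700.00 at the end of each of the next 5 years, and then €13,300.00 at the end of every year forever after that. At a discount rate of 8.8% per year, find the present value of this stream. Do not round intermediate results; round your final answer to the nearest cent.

PV of 5-year annuity: €8,700.00 × [1 − (1+0.088)^−5] / 0.088 = 34016.30571
Perpetuity value at year 5: €13,300.00 / 0.088 = 151136.36364
PV of perpetuity: 151136.36364 / (1+0.088)^5 = 99134.42502
Total PV = 34016.30571 + 99134.42502 = 133150.73073

€133150.73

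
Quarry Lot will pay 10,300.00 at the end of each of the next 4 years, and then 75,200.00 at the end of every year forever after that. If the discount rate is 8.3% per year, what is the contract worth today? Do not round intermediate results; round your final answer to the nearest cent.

PV of 4-year annuity: 10,300.00 × [1 − (1+0.083)^−4] / 0.083 = 33888.33327
Perpetuity value at year 4: 75,200.00 / 0.083 = 906024.09639
PV of perpetuity: 906024.09639 / (1+0.083)^4 = 658606.36219
Total PV = 33888.33327 + 658606.36219 = 692494.69546

692494.70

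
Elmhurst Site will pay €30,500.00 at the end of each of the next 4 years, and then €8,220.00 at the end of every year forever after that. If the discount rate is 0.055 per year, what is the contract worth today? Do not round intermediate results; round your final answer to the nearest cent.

PV of 4-year annuity: €30,500.00 × [1 − (1+0.055)^−4] / 0.055 = 106907.07871
Perpetuity value at year 4: €8,220.00 / 0.055 = 149454.54545
PV of perpetuity: 149454.54545 / (1+0.055)^4 = 120642.21145
Total PV = 106907.07871 + 120642.21145 = 227549.29017

€227549.29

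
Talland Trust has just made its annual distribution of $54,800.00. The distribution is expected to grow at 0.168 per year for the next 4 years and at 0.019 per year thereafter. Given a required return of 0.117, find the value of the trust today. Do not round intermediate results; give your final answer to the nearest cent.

D_1 = 64006.40000
D_2 = 74759.47520
D_3 = 87319.06703
D_4 = 101988.67030
Terminal value at year 4: TV = D_4×(1+g_2)/(r−g_2) = 103926.45503/0.098 = 1060474.03093
P_0 = D_1/(1+r)^1 + D_2/(1+r)^2 + D_3/(1+r)^3 + D_4/(1+r)^4 + TV/(1+r)^4
    = 57302.05909 + 59918.35722 + 62654.11032 + 65514.77248 + 681219.93016 = 926609.22926

$926609.23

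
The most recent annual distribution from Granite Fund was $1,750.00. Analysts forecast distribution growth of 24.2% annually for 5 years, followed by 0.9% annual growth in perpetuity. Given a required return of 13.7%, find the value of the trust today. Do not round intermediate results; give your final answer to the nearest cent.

D_1 = 2173.50000
D_2 = 2699.48700
D_3 = 3352.76285
D_4 = 4164.13146
D_5 = 5171.85128
Terminal value at year 5: TV = D_5×(1+g_2)/(r−g_2) = 5218.39794/0.128 = 40768.73391
P_0 = D_1/(1+r)^1 + D_2/(1+r)^2 + D_3/(1+r)^3 + D_4/(1+r)^4 + D_5/(1+r)^5 + TV/(1+r)^5
    = 1911.60950 + 2088.14336 + 2280.97982 + 2491.62439 + 2721.72163 + 21454.82127 = 32948.89996

$32948.90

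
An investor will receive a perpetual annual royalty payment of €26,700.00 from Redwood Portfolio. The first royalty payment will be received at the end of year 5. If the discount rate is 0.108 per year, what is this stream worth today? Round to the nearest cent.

Value at end of year 4: C / r = €26,700.00 / 0.108 = €247,222.2222
Discount to today: PV = €247,222.2222 / (1 + 0.108)^4 = €247,222.2222 / 1.507159 = €164,031.96

€164031.96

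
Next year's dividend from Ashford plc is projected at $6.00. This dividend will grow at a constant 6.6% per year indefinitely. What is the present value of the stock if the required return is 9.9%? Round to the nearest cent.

Growing perpetuity: P = D₁ / (r − g) = $6.0000 / (0.099 − 0.066) = $181.82

$181.82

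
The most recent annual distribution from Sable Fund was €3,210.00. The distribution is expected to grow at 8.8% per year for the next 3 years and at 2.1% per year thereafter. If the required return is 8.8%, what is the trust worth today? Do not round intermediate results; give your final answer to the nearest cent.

€58546.57

D_1 = 3492.48000
D_2 = 3799.81824
D_3 = 4134.20225
Terminal value at year 3: TV = D_3×(1+g_2)/(r−g_2) = 4221.02049/0.067 = 63000.30585
P_0 = D_1/(1+r)^1 + D_2/(1+r)^2 + D_3/(1+r)^3 + TV/(1+r)^3
    = 3210.00000 + 3210.00000 + 3210.00000 + 48916.56716 = 58546.56716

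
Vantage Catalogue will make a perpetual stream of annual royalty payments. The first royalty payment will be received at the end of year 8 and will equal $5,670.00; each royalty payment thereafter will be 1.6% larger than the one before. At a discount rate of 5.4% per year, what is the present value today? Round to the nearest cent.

Value at end of year 7: C₁ / (r − g) = $5,670.00 / (0.054 − 0.016) = $149,210.5263
Discount to today: PV = $149,210.5263 / (1 + 0.054)^7 = $149,210.5263 / 1.445055 = $103,255.97

$103255.97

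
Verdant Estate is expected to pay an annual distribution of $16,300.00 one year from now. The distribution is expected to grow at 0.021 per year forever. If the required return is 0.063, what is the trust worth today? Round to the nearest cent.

$388095.24

Growing perpetuity: P = D₁ / (r − g) = $16,300.0000 / (0.063 − 0.021) = $388,095.24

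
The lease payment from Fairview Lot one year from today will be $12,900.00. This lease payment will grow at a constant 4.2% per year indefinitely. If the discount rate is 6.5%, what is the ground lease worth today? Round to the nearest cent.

Growing perpetuity: P = D₁ / (r − g) = $12,900.0000 / (0.065 − 0.042) = $560,869.57

$560869.57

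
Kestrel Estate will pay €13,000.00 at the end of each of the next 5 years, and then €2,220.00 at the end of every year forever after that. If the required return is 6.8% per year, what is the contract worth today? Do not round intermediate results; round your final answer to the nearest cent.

PV of 5-year annuity: €13,000.00 × [1 − (1+0.068)^−5] / 0.068 = 53589.22509
Perpetuity value at year 5: €2,220.00 / 0.068 = 32647.05882
PV of perpetuity: 32647.05882 / (1+0.068)^5 = 23495.66808
Total PV = 53589.22509 + 23495.66808 = 77084.89317

€77084.89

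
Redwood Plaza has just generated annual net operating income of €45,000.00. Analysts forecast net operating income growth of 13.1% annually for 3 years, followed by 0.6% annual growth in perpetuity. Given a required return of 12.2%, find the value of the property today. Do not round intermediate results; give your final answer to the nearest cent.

€536902.78

D_1 = 50895.00000
D_2 = 57562.24500
D_3 = 65102.89910
Terminal value at year 3: TV = D_3×(1+g_2)/(r−g_2) = 65493.51649/0.116 = 564599.28008
P_0 = D_1/(1+r)^1 + D_2/(1+r)^2 + D_3/(1+r)^3 + TV/(1+r)^3
    = 45360.96257 + 45724.82056 + 46091.59719 + 399725.40322 = 536902.78354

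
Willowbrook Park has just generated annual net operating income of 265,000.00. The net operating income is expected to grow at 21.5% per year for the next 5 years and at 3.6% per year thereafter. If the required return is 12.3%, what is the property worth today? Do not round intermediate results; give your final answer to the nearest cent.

6366568.85

D_1 = 321975.00000
D_2 = 391199.62500
D_3 = 475307.54437
D_4 = 577498.66642
D_5 = 701660.87969
Terminal value at year 5: TV = D_5×(1+g_2)/(r−g_2) = 726920.67136/0.087 = 8355410.01568
P_0 = D_1/(1+r)^1 + D_2/(1+r)^2 + D_3/(1+r)^3 + D_4/(1+r)^4 + D_5/(1+r)^5 + TV/(1+r)^5
    = 286709.70614 + 310197.94565 + 335610.42205 + 363104.77542 + 392851.56022 + 4678094.44130 = 6366568.85079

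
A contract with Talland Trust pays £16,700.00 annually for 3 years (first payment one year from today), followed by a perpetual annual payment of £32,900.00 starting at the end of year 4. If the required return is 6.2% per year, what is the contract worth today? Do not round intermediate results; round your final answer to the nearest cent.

PV of 3-year annuity: £16,700.00 × [1 − (1+0.062)^−3] / 0.062 = 44474.63220
Perpetuity value at year 3: £32,900.00 / 0.062 = 530645.16129
PV of perpetuity: 530645.16129 / (1+0.062)^3 = 443027.47270
Total PV = 44474.63220 + 443027.47270 = 487502.10490

£487502.10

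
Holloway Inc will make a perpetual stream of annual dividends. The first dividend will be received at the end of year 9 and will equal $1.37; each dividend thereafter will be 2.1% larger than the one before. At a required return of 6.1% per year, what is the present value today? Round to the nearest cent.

Value at end of year 8: C₁ / (r − g) = $1.37 / (0.061 − 0.021) = $34.2500
Discount to today: PV = $34.2500 / (1 + 0.061)^8 = $34.2500 / 1.605917 = $21.33

$21.33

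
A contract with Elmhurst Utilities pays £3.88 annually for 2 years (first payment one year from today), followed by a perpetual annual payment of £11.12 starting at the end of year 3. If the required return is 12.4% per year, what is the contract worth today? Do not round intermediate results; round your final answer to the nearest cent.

£77.51

PV of 2-year annuity: £3.88 × [1 − (1+0.124)^−2] / 0.124 = 6.52309
Perpetuity value at year 2: £11.12 / 0.124 = 89.67742
PV of perpetuity: 89.67742 / (1+0.124)^2 = 70.98237
Total PV = 6.52309 + 70.98237 = 77.50546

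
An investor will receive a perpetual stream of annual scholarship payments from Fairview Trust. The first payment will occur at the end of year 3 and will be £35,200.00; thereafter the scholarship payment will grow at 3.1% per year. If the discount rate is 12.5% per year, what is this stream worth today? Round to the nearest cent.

Value at end of year 2: C₁ / (r − g) = £35,200.00 / (0.125 − 0.031) = £374,468.0851
Discount to today: PV = £374,468.0851 / (1 + 0.125)^2 = £374,468.0851 / 1.265625 = £295,876.02

£295876.02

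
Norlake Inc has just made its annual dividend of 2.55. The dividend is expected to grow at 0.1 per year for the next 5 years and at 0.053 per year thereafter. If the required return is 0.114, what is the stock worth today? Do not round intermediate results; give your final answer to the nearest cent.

53.60

D_1 = 2.80500
D_2 = 3.08550
D_3 = 3.39405
D_4 = 3.73346
D_5 = 4.10680
Terminal value at year 5: TV = D_5×(1+g_2)/(r−g_2) = 4.32446/0.061 = 70.89280
P_0 = D_1/(1+r)^1 + D_2/(1+r)^2 + D_3/(1+r)^3 + D_4/(1+r)^4 + D_5/(1+r)^5 + TV/(1+r)^5
    = 2.51795 + 2.48631 + 2.45506 + 2.42421 + 2.39374 + 41.32151 = 53.59879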